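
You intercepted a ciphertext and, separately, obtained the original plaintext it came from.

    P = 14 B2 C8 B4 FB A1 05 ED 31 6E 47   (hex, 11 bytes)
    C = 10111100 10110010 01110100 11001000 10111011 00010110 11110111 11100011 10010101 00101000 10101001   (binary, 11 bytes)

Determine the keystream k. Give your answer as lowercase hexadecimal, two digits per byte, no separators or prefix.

a800bc7c40b7f20ea446ee

Since C = P ⊕ k, XORing both sides with P gives k = P ⊕ C.
14 XOR bc = a8
b2 XOR b2 = 00
c8 XOR 74 = bc
b4 XOR c8 = 7c
fb XOR bb = 40
a1 XOR 16 = b7
05 XOR f7 = f2
ed XOR e3 = 0e
31 XOR 95 = a4
6e XOR 28 = 46
47 XOR a9 = ee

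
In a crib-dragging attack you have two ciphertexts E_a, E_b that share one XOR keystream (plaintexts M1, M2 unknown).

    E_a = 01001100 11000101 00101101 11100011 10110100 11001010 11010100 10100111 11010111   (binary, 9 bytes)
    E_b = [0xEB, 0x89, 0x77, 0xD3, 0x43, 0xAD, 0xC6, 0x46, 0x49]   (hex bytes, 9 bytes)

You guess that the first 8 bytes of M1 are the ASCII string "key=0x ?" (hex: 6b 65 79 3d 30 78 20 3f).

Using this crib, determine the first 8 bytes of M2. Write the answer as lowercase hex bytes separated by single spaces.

First, E_a ⊕ E_b = (M1 ⊕ K) ⊕ (M2 ⊕ K) = M1 ⊕ M2, so the key drops out. Then M2 = (M1 ⊕ M2) ⊕ M1 over the first 8 bytes.
byte 0: (4c ⊕ eb) ⊕ 6b = a7 ⊕ 6b = cc
byte 1: (c5 ⊕ 89) ⊕ 65 = 4c ⊕ 65 = 29
byte 2: (2d ⊕ 77) ⊕ 79 = 5a ⊕ 79 = 23
byte 3: (e3 ⊕ d3) ⊕ 3d = 30 ⊕ 3d = 0d
byte 4: (b4 ⊕ 43) ⊕ 30 = f7 ⊕ 30 = c7
byte 5: (ca ⊕ ad) ⊕ 78 = 67 ⊕ 78 = 1f
byte 6: (d4 ⊕ c6) ⊕ 20 = 12 ⊕ 20 = 32
byte 7: (a7 ⊕ 46) ⊕ 3f = e1 ⊕ 3f = de

cc 29 23 0d c7 1f 32 de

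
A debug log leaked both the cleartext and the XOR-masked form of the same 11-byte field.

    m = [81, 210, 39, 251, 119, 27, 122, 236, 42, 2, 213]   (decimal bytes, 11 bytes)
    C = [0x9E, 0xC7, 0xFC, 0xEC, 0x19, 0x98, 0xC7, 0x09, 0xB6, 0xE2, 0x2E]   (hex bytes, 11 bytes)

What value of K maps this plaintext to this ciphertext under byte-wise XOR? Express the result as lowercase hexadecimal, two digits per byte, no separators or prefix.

Since C = m ⊕ K, XORing both sides with m gives K = m ⊕ C.
 81 ⊕ 158 = 207
210 ⊕ 199 =  21
 39 ⊕ 252 = 219
251 ⊕ 236 =  23
119 ⊕  25 = 110
 27 ⊕ 152 = 131
122 ⊕ 199 = 189
236 ⊕   9 = 229
 42 ⊕ 182 = 156
  2 ⊕ 226 = 224
213 ⊕  46 = 251

cf15db176e83bde59ce0fb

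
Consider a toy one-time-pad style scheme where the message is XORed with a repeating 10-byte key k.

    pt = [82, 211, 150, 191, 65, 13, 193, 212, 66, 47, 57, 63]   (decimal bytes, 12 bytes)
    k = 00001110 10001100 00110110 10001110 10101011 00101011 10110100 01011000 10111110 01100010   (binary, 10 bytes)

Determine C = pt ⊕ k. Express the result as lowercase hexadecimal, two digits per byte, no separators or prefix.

The 10-byte key repeats, so the effective keystream is 0e 8c 36 8e ab 2b b4 58 be 62 0e 8c.
byte 0: 52 ⊕ 0e = 5c
byte 1: d3 ⊕ 8c = 5f
byte 2: 96 ⊕ 36 = a0
byte 3: bf ⊕ 8e = 31
byte 4: 41 ⊕ ab = ea
byte 5: 0d ⊕ 2b = 26
byte 6: c1 ⊕ b4 = 75
byte 7: d4 ⊕ 58 = 8c
byte 8: 42 ⊕ be = fc
byte 9: 2f ⊕ 62 = 4d
byte 10: 39 ⊕ 0e = 37
byte 11: 3f ⊕ 8c = b3

5c5fa031ea26758cfc4d37b3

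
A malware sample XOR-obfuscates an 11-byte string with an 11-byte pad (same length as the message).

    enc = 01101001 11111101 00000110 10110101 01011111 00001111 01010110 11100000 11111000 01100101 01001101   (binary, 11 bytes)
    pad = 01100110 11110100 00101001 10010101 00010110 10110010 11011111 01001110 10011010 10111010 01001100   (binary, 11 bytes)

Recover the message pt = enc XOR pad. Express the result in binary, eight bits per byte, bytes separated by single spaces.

byte 0: 69 ^ 66 = 0f
byte 1: fd ^ f4 = 09
byte 2: 06 ^ 29 = 2f
byte 3: b5 ^ 95 = 20
byte 4: 5f ^ 16 = 49
byte 5: 0f ^ b2 = bd
byte 6: 56 ^ df = 89
byte 7: e0 ^ 4e = ae
byte 8: f8 ^ 9a = 62
byte 9: 65 ^ ba = df
byte 10: 4d ^ 4c = 01

00001111 00001001 00101111 00100000 01001001 10111101 10001001 10101110 01100010 11011111 00000001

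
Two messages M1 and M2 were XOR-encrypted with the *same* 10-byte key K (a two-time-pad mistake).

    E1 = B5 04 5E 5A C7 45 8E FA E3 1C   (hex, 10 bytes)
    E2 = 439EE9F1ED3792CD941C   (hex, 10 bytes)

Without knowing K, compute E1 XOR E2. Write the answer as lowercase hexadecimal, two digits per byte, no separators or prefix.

E1 ⊕ E2 = (M1 ⊕ K) ⊕ (M2 ⊕ K) = M1 ⊕ M2 — the shared key cancels under XOR.
byte 0: b5 ^ 43 = f6
byte 1: 04 ^ 9e = 9a
byte 2: 5e ^ e9 = b7
byte 3: 5a ^ f1 = ab
byte 4: c7 ^ ed = 2a
byte 5: 45 ^ 37 = 72
byte 6: 8e ^ 92 = 1c
byte 7: fa ^ cd = 37
byte 8: e3 ^ 94 = 77
byte 9: 1c ^ 1c = 00

f69ab7ab2a721c377700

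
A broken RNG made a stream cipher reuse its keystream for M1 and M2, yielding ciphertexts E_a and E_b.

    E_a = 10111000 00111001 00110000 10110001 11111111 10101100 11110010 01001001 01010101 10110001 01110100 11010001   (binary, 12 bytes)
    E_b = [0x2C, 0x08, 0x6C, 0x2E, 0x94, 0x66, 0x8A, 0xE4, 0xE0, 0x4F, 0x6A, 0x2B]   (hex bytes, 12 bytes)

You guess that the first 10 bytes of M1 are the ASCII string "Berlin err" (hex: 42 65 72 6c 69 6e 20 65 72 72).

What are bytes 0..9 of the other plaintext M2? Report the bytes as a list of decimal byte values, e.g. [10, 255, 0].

First, E_a ⊕ E_b = (M1 ⊕ K) ⊕ (M2 ⊕ K) = M1 ⊕ M2, so the key drops out. Then M2 = (M1 ⊕ M2) ⊕ M1 over the first 10 bytes.
byte 0: (b8 xor 2c) xor 42 = 94 xor 42 = d6
byte 1: (39 xor 08) xor 65 = 31 xor 65 = 54
byte 2: (30 xor 6c) xor 72 = 5c xor 72 = 2e
byte 3: (b1 xor 2e) xor 6c = 9f xor 6c = f3
byte 4: (ff xor 94) xor 69 = 6b xor 69 = 02
byte 5: (ac xor 66) xor 6e = ca xor 6e = a4
byte 6: (f2 xor 8a) xor 20 = 78 xor 20 = 58
byte 7: (49 xor e4) xor 65 = ad xor 65 = c8
byte 8: (55 xor e0) xor 72 = b5 xor 72 = c7
byte 9: (b1 xor 4f) xor 72 = fe xor 72 = 8c

[214, 84, 46, 243, 2, 164, 88, 200, 199, 140]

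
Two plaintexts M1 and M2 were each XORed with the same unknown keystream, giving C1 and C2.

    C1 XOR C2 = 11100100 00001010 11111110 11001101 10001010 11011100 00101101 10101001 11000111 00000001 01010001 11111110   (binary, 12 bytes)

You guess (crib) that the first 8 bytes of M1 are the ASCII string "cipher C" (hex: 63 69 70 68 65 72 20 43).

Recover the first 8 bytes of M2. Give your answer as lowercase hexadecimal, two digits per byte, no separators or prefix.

87638ea5efae0dea

Since C1 ⊕ C2 = M1 ⊕ M2, XORing with the guessed M1 bytes yields the corresponding M2 bytes: M2 = (C1 ⊕ C2) ⊕ M1.
e4 xor 63 = 87
0a xor 69 = 63
fe xor 70 = 8e
cd xor 68 = a5
8a xor 65 = ef
dc xor 72 = ae
2d xor 20 = 0d
a9 xor 43 = ea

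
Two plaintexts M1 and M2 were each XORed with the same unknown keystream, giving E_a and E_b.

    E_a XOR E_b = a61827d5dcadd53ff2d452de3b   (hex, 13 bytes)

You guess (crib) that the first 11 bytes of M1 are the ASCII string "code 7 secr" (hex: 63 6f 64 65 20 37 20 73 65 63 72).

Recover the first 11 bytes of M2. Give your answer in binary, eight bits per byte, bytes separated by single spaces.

11000101 01110111 01000011 10110000 11111100 10011010 11110101 01001100 10010111 10110111 00100000

Since E_a ⊕ E_b = M1 ⊕ M2, XORing with the guessed M1 bytes yields the corresponding M2 bytes: M2 = (E_a ⊕ E_b) ⊕ M1.
byte 0: a6 ⊕ 63 = c5
byte 1: 18 ⊕ 6f = 77
byte 2: 27 ⊕ 64 = 43
byte 3: d5 ⊕ 65 = b0
byte 4: dc ⊕ 20 = fc
byte 5: ad ⊕ 37 = 9a
byte 6: d5 ⊕ 20 = f5
byte 7: 3f ⊕ 73 = 4c
byte 8: f2 ⊕ 65 = 97
byte 9: d4 ⊕ 63 = b7
byte 10: 52 ⊕ 72 = 20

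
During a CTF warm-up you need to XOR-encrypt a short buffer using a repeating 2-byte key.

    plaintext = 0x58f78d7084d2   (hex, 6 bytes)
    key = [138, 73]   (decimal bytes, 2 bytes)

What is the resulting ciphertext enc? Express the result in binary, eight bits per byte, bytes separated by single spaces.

11010010 10111110 00000111 00111001 00001110 10011011

The 2-byte key repeats, so the effective keystream is 8a 49 8a 49 8a 49.
byte 0:  88 XOR 138 = 210
byte 1: 247 XOR  73 = 190
byte 2: 141 XOR 138 =   7
byte 3: 112 XOR  73 =  57
byte 4: 132 XOR 138 =  14
byte 5: 210 XOR  73 = 155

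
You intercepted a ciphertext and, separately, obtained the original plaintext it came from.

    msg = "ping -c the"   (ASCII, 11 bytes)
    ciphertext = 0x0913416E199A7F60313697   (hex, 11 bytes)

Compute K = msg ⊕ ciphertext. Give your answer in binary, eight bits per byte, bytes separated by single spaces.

01111001 01111010 00101111 00001001 00111001 10110111 00011100 01000000 01000101 01011110 11110010

Since ciphertext = msg ⊕ K, XORing both sides with msg gives K = msg ⊕ ciphertext.
70 ^ 09 = 79
69 ^ 13 = 7a
6e ^ 41 = 2f
67 ^ 6e = 09
20 ^ 19 = 39
2d ^ 9a = b7
63 ^ 7f = 1c
20 ^ 60 = 40
74 ^ 31 = 45
68 ^ 36 = 5e
65 ^ 97 = f2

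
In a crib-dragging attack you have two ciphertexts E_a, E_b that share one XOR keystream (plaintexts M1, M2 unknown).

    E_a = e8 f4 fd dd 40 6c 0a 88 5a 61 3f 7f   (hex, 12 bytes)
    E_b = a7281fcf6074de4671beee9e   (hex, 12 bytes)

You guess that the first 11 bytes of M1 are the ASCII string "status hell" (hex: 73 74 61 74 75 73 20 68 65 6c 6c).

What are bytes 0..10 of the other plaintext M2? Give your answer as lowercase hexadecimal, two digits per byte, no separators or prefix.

First, E_a ⊕ E_b = (M1 ⊕ K) ⊕ (M2 ⊕ K) = M1 ⊕ M2, so the key drops out. Then M2 = (M1 ⊕ M2) ⊕ M1 over the first 11 bytes.
byte 0: (e8 ⊕ a7) ⊕ 73 = 4f ⊕ 73 = 3c
byte 1: (f4 ⊕ 28) ⊕ 74 = dc ⊕ 74 = a8
byte 2: (fd ⊕ 1f) ⊕ 61 = e2 ⊕ 61 = 83
byte 3: (dd ⊕ cf) ⊕ 74 = 12 ⊕ 74 = 66
byte 4: (40 ⊕ 60) ⊕ 75 = 20 ⊕ 75 = 55
byte 5: (6c ⊕ 74) ⊕ 73 = 18 ⊕ 73 = 6b
byte 6: (0a ⊕ de) ⊕ 20 = d4 ⊕ 20 = f4
byte 7: (88 ⊕ 46) ⊕ 68 = ce ⊕ 68 = a6
byte 8: (5a ⊕ 71) ⊕ 65 = 2b ⊕ 65 = 4e
byte 9: (61 ⊕ be) ⊕ 6c = df ⊕ 6c = b3
byte 10: (3f ⊕ ee) ⊕ 6c = d1 ⊕ 6c = bd

3ca88366556bf4a64eb3bd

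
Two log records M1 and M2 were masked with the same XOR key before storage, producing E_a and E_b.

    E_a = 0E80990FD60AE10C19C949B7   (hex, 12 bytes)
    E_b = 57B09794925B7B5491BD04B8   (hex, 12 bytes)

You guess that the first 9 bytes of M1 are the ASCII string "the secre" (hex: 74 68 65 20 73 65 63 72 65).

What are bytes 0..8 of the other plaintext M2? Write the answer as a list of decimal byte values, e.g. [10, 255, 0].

[45, 88, 107, 187, 55, 52, 249, 42, 237]

First, E_a ⊕ E_b = (M1 ⊕ K) ⊕ (M2 ⊕ K) = M1 ⊕ M2, so the key drops out. Then M2 = (M1 ⊕ M2) ⊕ M1 over the first 9 bytes.
byte 0: (0e XOR 57) XOR 74 = 59 XOR 74 = 2d
byte 1: (80 XOR b0) XOR 68 = 30 XOR 68 = 58
byte 2: (99 XOR 97) XOR 65 = 0e XOR 65 = 6b
byte 3: (0f XOR 94) XOR 20 = 9b XOR 20 = bb
byte 4: (d6 XOR 92) XOR 73 = 44 XOR 73 = 37
byte 5: (0a XOR 5b) XOR 65 = 51 XOR 65 = 34
byte 6: (e1 XOR 7b) XOR 63 = 9a XOR 63 = f9
byte 7: (0c XOR 54) XOR 72 = 58 XOR 72 = 2a
byte 8: (19 XOR 91) XOR 65 = 88 XOR 65 = ed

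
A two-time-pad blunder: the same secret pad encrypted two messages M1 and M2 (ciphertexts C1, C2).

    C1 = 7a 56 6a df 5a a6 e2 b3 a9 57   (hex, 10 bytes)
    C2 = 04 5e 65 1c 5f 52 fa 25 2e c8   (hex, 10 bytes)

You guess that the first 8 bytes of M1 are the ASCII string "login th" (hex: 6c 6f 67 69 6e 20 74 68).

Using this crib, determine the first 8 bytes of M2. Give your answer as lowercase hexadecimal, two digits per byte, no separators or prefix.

126768aa6bd46cfe

First, C1 ⊕ C2 = (M1 ⊕ K) ⊕ (M2 ⊕ K) = M1 ⊕ M2, so the key drops out. Then M2 = (M1 ⊕ M2) ⊕ M1 over the first 8 bytes.
byte 0: (7a ^ 04) ^ 6c = 7e ^ 6c = 12
byte 1: (56 ^ 5e) ^ 6f = 08 ^ 6f = 67
byte 2: (6a ^ 65) ^ 67 = 0f ^ 67 = 68
byte 3: (df ^ 1c) ^ 69 = c3 ^ 69 = aa
byte 4: (5a ^ 5f) ^ 6e = 05 ^ 6e = 6b
byte 5: (a6 ^ 52) ^ 20 = f4 ^ 20 = d4
byte 6: (e2 ^ fa) ^ 74 = 18 ^ 74 = 6c
byte 7: (b3 ^ 25) ^ 68 = 96 ^ 68 = fe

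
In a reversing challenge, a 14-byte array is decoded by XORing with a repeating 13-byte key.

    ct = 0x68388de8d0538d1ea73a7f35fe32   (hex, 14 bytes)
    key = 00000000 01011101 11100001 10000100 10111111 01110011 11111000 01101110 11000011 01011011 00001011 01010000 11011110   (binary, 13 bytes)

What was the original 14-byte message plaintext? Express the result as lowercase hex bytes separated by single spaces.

The 13-byte key repeats, so the effective keystream is 00 5d e1 84 bf 73 f8 6e c3 5b 0b 50 de 00.
byte 0: 68 XOR 00 = 68
byte 1: 38 XOR 5d = 65
byte 2: 8d XOR e1 = 6c
byte 3: e8 XOR 84 = 6c
byte 4: d0 XOR bf = 6f
byte 5: 53 XOR 73 = 20
byte 6: 8d XOR f8 = 75
byte 7: 1e XOR 6e = 70
byte 8: a7 XOR c3 = 64
byte 9: 3a XOR 5b = 61
byte 10: 7f XOR 0b = 74
byte 11: 35 XOR 50 = 65
byte 12: fe XOR de = 20
byte 13: 32 XOR 00 = 32

68 65 6c 6c 6f 20 75 70 64 61 74 65 20 32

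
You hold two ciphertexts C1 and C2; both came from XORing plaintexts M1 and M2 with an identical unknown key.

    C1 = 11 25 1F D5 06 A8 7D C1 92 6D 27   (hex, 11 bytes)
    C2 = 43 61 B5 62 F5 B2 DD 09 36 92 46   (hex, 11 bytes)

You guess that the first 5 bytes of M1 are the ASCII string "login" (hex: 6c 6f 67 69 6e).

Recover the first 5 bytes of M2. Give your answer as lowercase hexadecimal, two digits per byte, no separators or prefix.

First, C1 ⊕ C2 = (M1 ⊕ K) ⊕ (M2 ⊕ K) = M1 ⊕ M2, so the key drops out. Then M2 = (M1 ⊕ M2) ⊕ M1 over the first 5 bytes.
byte 0: (11 xor 43) xor 6c = 52 xor 6c = 3e
byte 1: (25 xor 61) xor 6f = 44 xor 6f = 2b
byte 2: (1f xor b5) xor 67 = aa xor 67 = cd
byte 3: (d5 xor 62) xor 69 = b7 xor 69 = de
byte 4: (06 xor f5) xor 6e = f3 xor 6e = 9d

3e2bcdde9d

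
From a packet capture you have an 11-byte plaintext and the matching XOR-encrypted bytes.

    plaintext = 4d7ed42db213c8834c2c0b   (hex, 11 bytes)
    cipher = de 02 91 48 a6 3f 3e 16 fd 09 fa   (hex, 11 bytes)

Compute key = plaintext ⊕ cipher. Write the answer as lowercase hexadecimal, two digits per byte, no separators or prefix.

Since cipher = plaintext ⊕ key, XORing both sides with plaintext gives key = plaintext ⊕ cipher.
4d XOR de = 93
7e XOR 02 = 7c
d4 XOR 91 = 45
2d XOR 48 = 65
b2 XOR a6 = 14
13 XOR 3f = 2c
c8 XOR 3e = f6
83 XOR 16 = 95
4c XOR fd = b1
2c XOR 09 = 25
0b XOR fa = f1

937c4565142cf695b125f1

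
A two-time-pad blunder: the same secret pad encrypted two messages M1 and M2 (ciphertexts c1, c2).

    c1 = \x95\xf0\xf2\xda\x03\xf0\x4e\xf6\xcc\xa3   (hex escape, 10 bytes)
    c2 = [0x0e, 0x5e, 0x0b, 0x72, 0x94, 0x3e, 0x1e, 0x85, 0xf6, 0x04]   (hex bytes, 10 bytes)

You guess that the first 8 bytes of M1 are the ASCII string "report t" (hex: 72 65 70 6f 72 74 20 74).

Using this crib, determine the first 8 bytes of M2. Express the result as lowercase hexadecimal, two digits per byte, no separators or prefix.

First, c1 ⊕ c2 = (M1 ⊕ K) ⊕ (M2 ⊕ K) = M1 ⊕ M2, so the key drops out. Then M2 = (M1 ⊕ M2) ⊕ M1 over the first 8 bytes.
byte 0: (95 xor 0e) xor 72 = 9b xor 72 = e9
byte 1: (f0 xor 5e) xor 65 = ae xor 65 = cb
byte 2: (f2 xor 0b) xor 70 = f9 xor 70 = 89
byte 3: (da xor 72) xor 6f = a8 xor 6f = c7
byte 4: (03 xor 94) xor 72 = 97 xor 72 = e5
byte 5: (f0 xor 3e) xor 74 = ce xor 74 = ba
byte 6: (4e xor 1e) xor 20 = 50 xor 20 = 70
byte 7: (f6 xor 85) xor 74 = 73 xor 74 = 07

e9cb89c7e5ba7007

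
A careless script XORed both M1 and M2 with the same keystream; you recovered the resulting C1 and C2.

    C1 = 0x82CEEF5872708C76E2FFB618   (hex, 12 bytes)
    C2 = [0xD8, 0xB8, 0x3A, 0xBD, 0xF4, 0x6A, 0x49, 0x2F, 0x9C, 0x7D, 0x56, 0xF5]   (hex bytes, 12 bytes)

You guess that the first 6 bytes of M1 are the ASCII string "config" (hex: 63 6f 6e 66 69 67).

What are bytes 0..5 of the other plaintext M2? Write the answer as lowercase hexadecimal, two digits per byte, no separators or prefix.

3919bb83ef7d

First, C1 ⊕ C2 = (M1 ⊕ K) ⊕ (M2 ⊕ K) = M1 ⊕ M2, so the key drops out. Then M2 = (M1 ⊕ M2) ⊕ M1 over the first 6 bytes.
byte 0: (82 ^ d8) ^ 63 = 5a ^ 63 = 39
byte 1: (ce ^ b8) ^ 6f = 76 ^ 6f = 19
byte 2: (ef ^ 3a) ^ 6e = d5 ^ 6e = bb
byte 3: (58 ^ bd) ^ 66 = e5 ^ 66 = 83
byte 4: (72 ^ f4) ^ 69 = 86 ^ 69 = ef
byte 5: (70 ^ 6a) ^ 67 = 1a ^ 67 = 7d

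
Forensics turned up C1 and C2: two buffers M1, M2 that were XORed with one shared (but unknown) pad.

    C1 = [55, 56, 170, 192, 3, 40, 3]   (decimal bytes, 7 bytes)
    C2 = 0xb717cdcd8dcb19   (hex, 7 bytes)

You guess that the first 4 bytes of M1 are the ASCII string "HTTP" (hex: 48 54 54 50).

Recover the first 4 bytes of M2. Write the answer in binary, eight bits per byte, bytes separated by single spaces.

First, C1 ⊕ C2 = (M1 ⊕ K) ⊕ (M2 ⊕ K) = M1 ⊕ M2, so the key drops out. Then M2 = (M1 ⊕ M2) ⊕ M1 over the first 4 bytes.
byte 0: (37 ^ b7) ^ 48 = 80 ^ 48 = c8
byte 1: (38 ^ 17) ^ 54 = 2f ^ 54 = 7b
byte 2: (aa ^ cd) ^ 54 = 67 ^ 54 = 33
byte 3: (c0 ^ cd) ^ 50 = 0d ^ 50 = 5d

11001000 01111011 00110011 01011101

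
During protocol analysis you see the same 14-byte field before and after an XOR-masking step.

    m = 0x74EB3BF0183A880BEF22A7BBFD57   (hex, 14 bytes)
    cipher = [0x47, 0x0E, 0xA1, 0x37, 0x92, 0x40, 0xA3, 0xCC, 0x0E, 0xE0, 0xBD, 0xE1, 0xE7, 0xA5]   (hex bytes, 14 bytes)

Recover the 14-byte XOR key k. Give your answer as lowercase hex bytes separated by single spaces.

33 e5 9a c7 8a 7a 2b c7 e1 c2 1a 5a 1a f2

Since cipher = m ⊕ k, XORing both sides with m gives k = m ⊕ cipher.
byte 0: 01110100 XOR 01000111 = 00110011
byte 1: 11101011 XOR 00001110 = 11100101
byte 2: 00111011 XOR 10100001 = 10011010
byte 3: 11110000 XOR 00110111 = 11000111
byte 4: 00011000 XOR 10010010 = 10001010
byte 5: 00111010 XOR 01000000 = 01111010
byte 6: 10001000 XOR 10100011 = 00101011
byte 7: 00001011 XOR 11001100 = 11000111
byte 8: 11101111 XOR 00001110 = 11100001
byte 9: 00100010 XOR 11100000 = 11000010
byte 10: 10100111 XOR 10111101 = 00011010
byte 11: 10111011 XOR 11100001 = 01011010
byte 12: 11111101 XOR 11100111 = 00011010
byte 13: 01010111 XOR 10100101 = 11110010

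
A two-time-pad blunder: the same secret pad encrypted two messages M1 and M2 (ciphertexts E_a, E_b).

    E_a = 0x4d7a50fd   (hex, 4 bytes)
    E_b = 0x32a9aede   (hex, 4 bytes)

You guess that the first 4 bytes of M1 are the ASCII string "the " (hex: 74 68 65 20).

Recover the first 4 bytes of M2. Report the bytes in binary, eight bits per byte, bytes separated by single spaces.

00001011 10111011 10011011 00000011

First, E_a ⊕ E_b = (M1 ⊕ K) ⊕ (M2 ⊕ K) = M1 ⊕ M2, so the key drops out. Then M2 = (M1 ⊕ M2) ⊕ M1 over the first 4 bytes.
byte 0: (4d xor 32) xor 74 = 7f xor 74 = 0b
byte 1: (7a xor a9) xor 68 = d3 xor 68 = bb
byte 2: (50 xor ae) xor 65 = fe xor 65 = 9b
byte 3: (fd xor de) xor 20 = 23 xor 20 = 03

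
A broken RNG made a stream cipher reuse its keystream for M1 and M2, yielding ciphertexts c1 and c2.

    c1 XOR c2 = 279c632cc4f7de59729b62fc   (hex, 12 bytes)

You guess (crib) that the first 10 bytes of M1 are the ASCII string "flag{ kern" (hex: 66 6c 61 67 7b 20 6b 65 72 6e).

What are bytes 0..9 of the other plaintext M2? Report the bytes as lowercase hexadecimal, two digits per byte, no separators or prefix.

Since c1 ⊕ c2 = M1 ⊕ M2, XORing with the guessed M1 bytes yields the corresponding M2 bytes: M2 = (c1 ⊕ c2) ⊕ M1.
byte 0: 27 xor 66 = 41
byte 1: 9c xor 6c = f0
byte 2: 63 xor 61 = 02
byte 3: 2c xor 67 = 4b
byte 4: c4 xor 7b = bf
byte 5: f7 xor 20 = d7
byte 6: de xor 6b = b5
byte 7: 59 xor 65 = 3c
byte 8: 72 xor 72 = 00
byte 9: 9b xor 6e = f5

41f0024bbfd7b53c00f5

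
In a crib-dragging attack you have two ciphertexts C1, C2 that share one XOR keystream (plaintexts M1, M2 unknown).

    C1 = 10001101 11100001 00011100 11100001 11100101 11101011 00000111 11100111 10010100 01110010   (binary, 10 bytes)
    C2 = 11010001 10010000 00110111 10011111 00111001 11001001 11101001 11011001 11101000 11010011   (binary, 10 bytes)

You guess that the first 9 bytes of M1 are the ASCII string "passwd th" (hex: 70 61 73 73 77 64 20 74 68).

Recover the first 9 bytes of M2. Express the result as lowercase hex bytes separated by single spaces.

2c 10 58 0d ab 46 ce 4a 14

First, C1 ⊕ C2 = (M1 ⊕ K) ⊕ (M2 ⊕ K) = M1 ⊕ M2, so the key drops out. Then M2 = (M1 ⊕ M2) ⊕ M1 over the first 9 bytes.
byte 0: (8d ^ d1) ^ 70 = 5c ^ 70 = 2c
byte 1: (e1 ^ 90) ^ 61 = 71 ^ 61 = 10
byte 2: (1c ^ 37) ^ 73 = 2b ^ 73 = 58
byte 3: (e1 ^ 9f) ^ 73 = 7e ^ 73 = 0d
byte 4: (e5 ^ 39) ^ 77 = dc ^ 77 = ab
byte 5: (eb ^ c9) ^ 64 = 22 ^ 64 = 46
byte 6: (07 ^ e9) ^ 20 = ee ^ 20 = ce
byte 7: (e7 ^ d9) ^ 74 = 3e ^ 74 = 4a
byte 8: (94 ^ e8) ^ 68 = 7c ^ 68 = 14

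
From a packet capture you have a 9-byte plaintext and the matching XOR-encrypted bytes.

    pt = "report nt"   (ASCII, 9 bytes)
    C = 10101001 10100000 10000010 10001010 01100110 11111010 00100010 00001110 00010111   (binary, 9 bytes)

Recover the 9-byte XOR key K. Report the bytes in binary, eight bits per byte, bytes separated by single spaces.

Since C = pt ⊕ K, XORing both sides with pt gives K = pt ⊕ C.
01110010 XOR 10101001 = 11011011
01100101 XOR 10100000 = 11000101
01110000 XOR 10000010 = 11110010
01101111 XOR 10001010 = 11100101
01110010 XOR 01100110 = 00010100
01110100 XOR 11111010 = 10001110
00100000 XOR 00100010 = 00000010
01101110 XOR 00001110 = 01100000
01110100 XOR 00010111 = 01100011

11011011 11000101 11110010 11100101 00010100 10001110 00000010 01100000 01100011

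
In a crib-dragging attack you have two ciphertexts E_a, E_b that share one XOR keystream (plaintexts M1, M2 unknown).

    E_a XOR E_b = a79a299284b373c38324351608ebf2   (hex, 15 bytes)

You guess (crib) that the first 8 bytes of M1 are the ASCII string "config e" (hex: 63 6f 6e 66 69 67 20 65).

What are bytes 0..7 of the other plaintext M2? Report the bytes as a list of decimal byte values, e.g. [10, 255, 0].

Since E_a ⊕ E_b = M1 ⊕ M2, XORing with the guessed M1 bytes yields the corresponding M2 bytes: M2 = (E_a ⊕ E_b) ⊕ M1.
10100111 ⊕ 01100011 = 11000100
10011010 ⊕ 01101111 = 11110101
00101001 ⊕ 01101110 = 01000111
10010010 ⊕ 01100110 = 11110100
10000100 ⊕ 01101001 = 11101101
10110011 ⊕ 01100111 = 11010100
01110011 ⊕ 00100000 = 01010011
11000011 ⊕ 01100101 = 10100110

[196, 245, 71, 244, 237, 212, 83, 166]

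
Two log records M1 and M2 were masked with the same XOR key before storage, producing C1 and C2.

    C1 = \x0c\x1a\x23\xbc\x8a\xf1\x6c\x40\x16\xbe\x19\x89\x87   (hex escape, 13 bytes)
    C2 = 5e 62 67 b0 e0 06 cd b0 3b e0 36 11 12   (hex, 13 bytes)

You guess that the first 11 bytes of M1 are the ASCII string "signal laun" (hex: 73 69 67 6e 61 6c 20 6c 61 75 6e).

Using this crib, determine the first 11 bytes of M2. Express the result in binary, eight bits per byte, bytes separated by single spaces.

00100001 00010001 00100011 01100010 00001011 10011011 10000001 10011100 01001100 00101011 01000001

First, C1 ⊕ C2 = (M1 ⊕ K) ⊕ (M2 ⊕ K) = M1 ⊕ M2, so the key drops out. Then M2 = (M1 ⊕ M2) ⊕ M1 over the first 11 bytes.
byte 0: (0c XOR 5e) XOR 73 = 52 XOR 73 = 21
byte 1: (1a XOR 62) XOR 69 = 78 XOR 69 = 11
byte 2: (23 XOR 67) XOR 67 = 44 XOR 67 = 23
byte 3: (bc XOR b0) XOR 6e = 0c XOR 6e = 62
byte 4: (8a XOR e0) XOR 61 = 6a XOR 61 = 0b
byte 5: (f1 XOR 06) XOR 6c = f7 XOR 6c = 9b
byte 6: (6c XOR cd) XOR 20 = a1 XOR 20 = 81
byte 7: (40 XOR b0) XOR 6c = f0 XOR 6c = 9c
byte 8: (16 XOR 3b) XOR 61 = 2d XOR 61 = 4c
byte 9: (be XOR e0) XOR 75 = 5e XOR 75 = 2b
byte 10: (19 XOR 36) XOR 6e = 2f XOR 6e = 41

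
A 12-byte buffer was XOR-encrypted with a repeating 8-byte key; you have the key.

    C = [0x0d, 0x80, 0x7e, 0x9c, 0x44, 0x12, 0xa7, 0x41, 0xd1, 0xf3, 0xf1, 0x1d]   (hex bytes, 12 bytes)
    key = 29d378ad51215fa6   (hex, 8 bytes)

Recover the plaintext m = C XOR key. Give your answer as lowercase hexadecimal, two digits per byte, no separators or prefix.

245306311533f8e7f82089b0

The 8-byte key repeats, so the effective keystream is 29 d3 78 ad 51 21 5f a6 29 d3 78 ad.
byte 0: 0d XOR 29 = 24
byte 1: 80 XOR d3 = 53
byte 2: 7e XOR 78 = 06
byte 3: 9c XOR ad = 31
byte 4: 44 XOR 51 = 15
byte 5: 12 XOR 21 = 33
byte 6: a7 XOR 5f = f8
byte 7: 41 XOR a6 = e7
byte 8: d1 XOR 29 = f8
byte 9: f3 XOR d3 = 20
byte 10: f1 XOR 78 = 89
byte 11: 1d XOR ad = b0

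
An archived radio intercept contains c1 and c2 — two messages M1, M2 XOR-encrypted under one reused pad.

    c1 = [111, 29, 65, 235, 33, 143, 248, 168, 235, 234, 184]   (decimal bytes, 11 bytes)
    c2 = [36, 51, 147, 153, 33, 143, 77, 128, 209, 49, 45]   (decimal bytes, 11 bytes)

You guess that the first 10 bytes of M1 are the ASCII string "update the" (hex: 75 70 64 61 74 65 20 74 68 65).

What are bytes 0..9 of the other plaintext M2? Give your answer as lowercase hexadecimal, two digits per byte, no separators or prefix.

3e5eb6137465955c52be

First, c1 ⊕ c2 = (M1 ⊕ K) ⊕ (M2 ⊕ K) = M1 ⊕ M2, so the key drops out. Then M2 = (M1 ⊕ M2) ⊕ M1 over the first 10 bytes.
byte 0: (6f ⊕ 24) ⊕ 75 = 4b ⊕ 75 = 3e
byte 1: (1d ⊕ 33) ⊕ 70 = 2e ⊕ 70 = 5e
byte 2: (41 ⊕ 93) ⊕ 64 = d2 ⊕ 64 = b6
byte 3: (eb ⊕ 99) ⊕ 61 = 72 ⊕ 61 = 13
byte 4: (21 ⊕ 21) ⊕ 74 = 00 ⊕ 74 = 74
byte 5: (8f ⊕ 8f) ⊕ 65 = 00 ⊕ 65 = 65
byte 6: (f8 ⊕ 4d) ⊕ 20 = b5 ⊕ 20 = 95
byte 7: (a8 ⊕ 80) ⊕ 74 = 28 ⊕ 74 = 5c
byte 8: (eb ⊕ d1) ⊕ 68 = 3a ⊕ 68 = 52
byte 9: (ea ⊕ 31) ⊕ 65 = db ⊕ 65 = be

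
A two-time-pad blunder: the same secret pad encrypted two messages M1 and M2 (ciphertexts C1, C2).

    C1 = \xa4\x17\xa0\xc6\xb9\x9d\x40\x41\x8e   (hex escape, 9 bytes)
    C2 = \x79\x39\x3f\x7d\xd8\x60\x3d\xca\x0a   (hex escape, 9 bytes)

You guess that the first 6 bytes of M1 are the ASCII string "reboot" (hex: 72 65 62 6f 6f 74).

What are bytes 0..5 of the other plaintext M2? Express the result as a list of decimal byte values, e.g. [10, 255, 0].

First, C1 ⊕ C2 = (M1 ⊕ K) ⊕ (M2 ⊕ K) = M1 ⊕ M2, so the key drops out. Then M2 = (M1 ⊕ M2) ⊕ M1 over the first 6 bytes.
byte 0: (a4 ⊕ 79) ⊕ 72 = dd ⊕ 72 = af
byte 1: (17 ⊕ 39) ⊕ 65 = 2e ⊕ 65 = 4b
byte 2: (a0 ⊕ 3f) ⊕ 62 = 9f ⊕ 62 = fd
byte 3: (c6 ⊕ 7d) ⊕ 6f = bb ⊕ 6f = d4
byte 4: (b9 ⊕ d8) ⊕ 6f = 61 ⊕ 6f = 0e
byte 5: (9d ⊕ 60) ⊕ 74 = fd ⊕ 74 = 89

[175, 75, 253, 212, 14, 137]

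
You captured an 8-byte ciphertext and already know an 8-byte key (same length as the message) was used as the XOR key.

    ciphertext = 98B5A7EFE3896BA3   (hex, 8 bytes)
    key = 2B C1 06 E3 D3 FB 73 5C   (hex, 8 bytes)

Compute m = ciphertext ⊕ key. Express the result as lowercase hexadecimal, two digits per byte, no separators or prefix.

XOR is its own inverse, so applying the key byte-wise gives the result directly.
98 ^ 2b = b3
b5 ^ c1 = 74
a7 ^ 06 = a1
ef ^ e3 = 0c
e3 ^ d3 = 30
89 ^ fb = 72
6b ^ 73 = 18
a3 ^ 5c = ff

b374a10c307218ff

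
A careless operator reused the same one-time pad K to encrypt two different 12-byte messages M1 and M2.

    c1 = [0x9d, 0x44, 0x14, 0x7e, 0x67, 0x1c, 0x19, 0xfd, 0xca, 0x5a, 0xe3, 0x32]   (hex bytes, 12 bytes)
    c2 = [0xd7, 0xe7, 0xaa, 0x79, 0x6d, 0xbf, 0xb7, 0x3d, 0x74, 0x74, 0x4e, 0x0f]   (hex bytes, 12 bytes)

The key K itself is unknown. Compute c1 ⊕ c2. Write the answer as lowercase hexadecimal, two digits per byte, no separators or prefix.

c1 ⊕ c2 = (M1 ⊕ K) ⊕ (M2 ⊕ K) = M1 ⊕ M2 — the shared key cancels under XOR.
9d ⊕ d7 = 4a
44 ⊕ e7 = a3
14 ⊕ aa = be
7e ⊕ 79 = 07
67 ⊕ 6d = 0a
1c ⊕ bf = a3
19 ⊕ b7 = ae
fd ⊕ 3d = c0
ca ⊕ 74 = be
5a ⊕ 74 = 2e
e3 ⊕ 4e = ad
32 ⊕ 0f = 3d

4aa3be070aa3aec0be2ead3d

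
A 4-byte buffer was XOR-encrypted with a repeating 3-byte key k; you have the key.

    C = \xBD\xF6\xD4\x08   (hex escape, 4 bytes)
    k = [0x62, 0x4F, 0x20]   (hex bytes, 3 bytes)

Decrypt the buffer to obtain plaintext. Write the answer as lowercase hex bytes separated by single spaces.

df b9 f4 6a

The 3-byte key repeats, so the effective keystream is 62 4f 20 62.
byte 0: bd xor 62 = df
byte 1: f6 xor 4f = b9
byte 2: d4 xor 20 = f4
byte 3: 08 xor 62 = 6a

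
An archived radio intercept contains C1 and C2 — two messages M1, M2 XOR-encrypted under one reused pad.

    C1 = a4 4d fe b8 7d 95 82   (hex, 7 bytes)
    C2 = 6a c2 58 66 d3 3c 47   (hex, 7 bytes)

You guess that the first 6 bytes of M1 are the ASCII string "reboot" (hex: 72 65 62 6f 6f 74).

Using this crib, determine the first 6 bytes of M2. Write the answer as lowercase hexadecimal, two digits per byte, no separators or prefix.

bceac4b1c1dd

First, C1 ⊕ C2 = (M1 ⊕ K) ⊕ (M2 ⊕ K) = M1 ⊕ M2, so the key drops out. Then M2 = (M1 ⊕ M2) ⊕ M1 over the first 6 bytes.
byte 0: (a4 ^ 6a) ^ 72 = ce ^ 72 = bc
byte 1: (4d ^ c2) ^ 65 = 8f ^ 65 = ea
byte 2: (fe ^ 58) ^ 62 = a6 ^ 62 = c4
byte 3: (b8 ^ 66) ^ 6f = de ^ 6f = b1
byte 4: (7d ^ d3) ^ 6f = ae ^ 6f = c1
byte 5: (95 ^ 3c) ^ 74 = a9 ^ 74 = dd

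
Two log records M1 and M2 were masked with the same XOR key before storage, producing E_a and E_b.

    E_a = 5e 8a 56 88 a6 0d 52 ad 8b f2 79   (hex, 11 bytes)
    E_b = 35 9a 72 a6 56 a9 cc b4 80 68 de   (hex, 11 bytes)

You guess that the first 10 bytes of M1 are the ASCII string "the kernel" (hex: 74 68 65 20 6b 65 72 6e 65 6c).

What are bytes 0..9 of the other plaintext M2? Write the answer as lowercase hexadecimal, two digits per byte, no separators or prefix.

First, E_a ⊕ E_b = (M1 ⊕ K) ⊕ (M2 ⊕ K) = M1 ⊕ M2, so the key drops out. Then M2 = (M1 ⊕ M2) ⊕ M1 over the first 10 bytes.
byte 0: (5e xor 35) xor 74 = 6b xor 74 = 1f
byte 1: (8a xor 9a) xor 68 = 10 xor 68 = 78
byte 2: (56 xor 72) xor 65 = 24 xor 65 = 41
byte 3: (88 xor a6) xor 20 = 2e xor 20 = 0e
byte 4: (a6 xor 56) xor 6b = f0 xor 6b = 9b
byte 5: (0d xor a9) xor 65 = a4 xor 65 = c1
byte 6: (52 xor cc) xor 72 = 9e xor 72 = ec
byte 7: (ad xor b4) xor 6e = 19 xor 6e = 77
byte 8: (8b xor 80) xor 65 = 0b xor 65 = 6e
byte 9: (f2 xor 68) xor 6c = 9a xor 6c = f6

1f78410e9bc1ec776ef6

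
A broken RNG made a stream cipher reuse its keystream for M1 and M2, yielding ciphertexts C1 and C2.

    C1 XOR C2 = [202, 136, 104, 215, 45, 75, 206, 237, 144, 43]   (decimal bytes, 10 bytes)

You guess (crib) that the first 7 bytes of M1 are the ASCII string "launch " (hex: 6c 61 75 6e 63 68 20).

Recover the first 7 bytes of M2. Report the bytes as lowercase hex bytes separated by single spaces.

Since C1 ⊕ C2 = M1 ⊕ M2, XORing with the guessed M1 bytes yields the corresponding M2 bytes: M2 = (C1 ⊕ C2) ⊕ M1.
ca ^ 6c = a6
88 ^ 61 = e9
68 ^ 75 = 1d
d7 ^ 6e = b9
2d ^ 63 = 4e
4b ^ 68 = 23
ce ^ 20 = ee

a6 e9 1d b9 4e 23 ee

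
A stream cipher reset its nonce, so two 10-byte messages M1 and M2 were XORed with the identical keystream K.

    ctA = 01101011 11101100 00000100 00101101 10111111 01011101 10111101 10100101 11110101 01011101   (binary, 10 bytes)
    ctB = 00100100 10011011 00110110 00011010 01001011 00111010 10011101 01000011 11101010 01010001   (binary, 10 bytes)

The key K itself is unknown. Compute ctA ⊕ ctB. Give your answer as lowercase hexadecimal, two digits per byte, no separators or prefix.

ctA ⊕ ctB = (M1 ⊕ K) ⊕ (M2 ⊕ K) = M1 ⊕ M2 — the shared key cancels under XOR.
6b ^ 24 = 4f
ec ^ 9b = 77
04 ^ 36 = 32
2d ^ 1a = 37
bf ^ 4b = f4
5d ^ 3a = 67
bd ^ 9d = 20
a5 ^ 43 = e6
f5 ^ ea = 1f
5d ^ 51 = 0c

4f773237f46720e61f0c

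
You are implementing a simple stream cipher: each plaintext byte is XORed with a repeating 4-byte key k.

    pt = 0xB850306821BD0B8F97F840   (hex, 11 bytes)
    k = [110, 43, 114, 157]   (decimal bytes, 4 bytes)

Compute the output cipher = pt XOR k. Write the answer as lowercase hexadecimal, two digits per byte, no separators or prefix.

The 4-byte key repeats, so the effective keystream is 6e 2b 72 9d 6e 2b 72 9d 6e 2b 72.
byte 0: b8 XOR 6e = d6
byte 1: 50 XOR 2b = 7b
byte 2: 30 XOR 72 = 42
byte 3: 68 XOR 9d = f5
byte 4: 21 XOR 6e = 4f
byte 5: bd XOR 2b = 96
byte 6: 0b XOR 72 = 79
byte 7: 8f XOR 9d = 12
byte 8: 97 XOR 6e = f9
byte 9: f8 XOR 2b = d3
byte 10: 40 XOR 72 = 32

d67b42f54f967912f9d332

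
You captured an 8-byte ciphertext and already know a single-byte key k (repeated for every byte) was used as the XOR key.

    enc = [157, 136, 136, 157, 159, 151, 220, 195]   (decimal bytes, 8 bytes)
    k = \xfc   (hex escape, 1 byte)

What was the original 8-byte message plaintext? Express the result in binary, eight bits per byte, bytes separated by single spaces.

01100001 01110100 01110100 01100001 01100011 01101011 00100000 00111111

The 1-byte key repeats, so the effective keystream is fc fc fc fc fc fc fc fc.
byte 0: 9d ⊕ fc = 61
byte 1: 88 ⊕ fc = 74
byte 2: 88 ⊕ fc = 74
byte 3: 9d ⊕ fc = 61
byte 4: 9f ⊕ fc = 63
byte 5: 97 ⊕ fc = 6b
byte 6: dc ⊕ fc = 20
byte 7: c3 ⊕ fc = 3f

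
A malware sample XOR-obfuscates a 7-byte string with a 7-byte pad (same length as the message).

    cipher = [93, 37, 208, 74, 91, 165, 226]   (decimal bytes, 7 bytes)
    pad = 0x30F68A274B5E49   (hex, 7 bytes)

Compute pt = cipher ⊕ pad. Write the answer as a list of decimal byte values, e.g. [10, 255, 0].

[109, 211, 90, 109, 16, 251, 171]

XOR is its own inverse, so applying the key byte-wise gives the result directly.
5d xor 30 = 6d
25 xor f6 = d3
d0 xor 8a = 5a
4a xor 27 = 6d
5b xor 4b = 10
a5 xor 5e = fb
e2 xor 49 = ab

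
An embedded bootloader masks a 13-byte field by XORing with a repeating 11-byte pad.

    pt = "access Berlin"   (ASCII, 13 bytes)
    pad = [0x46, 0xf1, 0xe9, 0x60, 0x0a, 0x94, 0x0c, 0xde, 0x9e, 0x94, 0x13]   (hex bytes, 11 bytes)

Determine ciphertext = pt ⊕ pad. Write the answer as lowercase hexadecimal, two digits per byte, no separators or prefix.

The 11-byte key repeats, so the effective keystream is 46 f1 e9 60 0a 94 0c de 9e 94 13 46 f1.
byte 0:  97 xor  70 =  39
byte 1:  99 xor 241 = 146
byte 2:  99 xor 233 = 138
byte 3: 101 xor  96 =   5
byte 4: 115 xor  10 = 121
byte 5: 115 xor 148 = 231
byte 6:  32 xor  12 =  44
byte 7:  66 xor 222 = 156
byte 8: 101 xor 158 = 251
byte 9: 114 xor 148 = 230
byte 10: 108 xor  19 = 127
byte 11: 105 xor  70 =  47
byte 12: 110 xor 241 = 159

27928a0579e72c9cfbe67f2f9f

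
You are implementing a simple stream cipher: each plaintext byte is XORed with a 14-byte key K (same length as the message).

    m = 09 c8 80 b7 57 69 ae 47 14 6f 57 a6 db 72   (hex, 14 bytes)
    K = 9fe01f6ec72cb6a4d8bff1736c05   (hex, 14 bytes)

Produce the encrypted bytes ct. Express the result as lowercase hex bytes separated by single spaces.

XOR is its own inverse, so applying the key byte-wise gives the result directly.
09 ⊕ 9f = 96
c8 ⊕ e0 = 28
80 ⊕ 1f = 9f
b7 ⊕ 6e = d9
57 ⊕ c7 = 90
69 ⊕ 2c = 45
ae ⊕ b6 = 18
47 ⊕ a4 = e3
14 ⊕ d8 = cc
6f ⊕ bf = d0
57 ⊕ f1 = a6
a6 ⊕ 73 = d5
db ⊕ 6c = b7
72 ⊕ 05 = 77

96 28 9f d9 90 45 18 e3 cc d0 a6 d5 b7 77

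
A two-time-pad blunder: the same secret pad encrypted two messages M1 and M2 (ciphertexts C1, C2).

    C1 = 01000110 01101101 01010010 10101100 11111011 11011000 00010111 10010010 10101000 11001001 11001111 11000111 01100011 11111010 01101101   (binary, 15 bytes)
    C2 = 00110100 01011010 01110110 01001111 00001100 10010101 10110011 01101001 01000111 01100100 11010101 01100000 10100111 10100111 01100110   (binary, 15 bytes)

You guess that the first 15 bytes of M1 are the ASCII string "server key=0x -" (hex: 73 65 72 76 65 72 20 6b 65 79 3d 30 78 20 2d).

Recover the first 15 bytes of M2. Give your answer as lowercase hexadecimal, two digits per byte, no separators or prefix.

01525695923f84908ad42797bc7d26

First, C1 ⊕ C2 = (M1 ⊕ K) ⊕ (M2 ⊕ K) = M1 ⊕ M2, so the key drops out. Then M2 = (M1 ⊕ M2) ⊕ M1 over the first 15 bytes.
byte 0: (46 XOR 34) XOR 73 = 72 XOR 73 = 01
byte 1: (6d XOR 5a) XOR 65 = 37 XOR 65 = 52
byte 2: (52 XOR 76) XOR 72 = 24 XOR 72 = 56
byte 3: (ac XOR 4f) XOR 76 = e3 XOR 76 = 95
byte 4: (fb XOR 0c) XOR 65 = f7 XOR 65 = 92
byte 5: (d8 XOR 95) XOR 72 = 4d XOR 72 = 3f
byte 6: (17 XOR b3) XOR 20 = a4 XOR 20 = 84
byte 7: (92 XOR 69) XOR 6b = fb XOR 6b = 90
byte 8: (a8 XOR 47) XOR 65 = ef XOR 65 = 8a
byte 9: (c9 XOR 64) XOR 79 = ad XOR 79 = d4
byte 10: (cf XOR d5) XOR 3d = 1a XOR 3d = 27
byte 11: (c7 XOR 60) XOR 30 = a7 XOR 30 = 97
byte 12: (63 XOR a7) XOR 78 = c4 XOR 78 = bc
byte 13: (fa XOR a7) XOR 20 = 5d XOR 20 = 7d
byte 14: (6d XOR 66) XOR 2d = 0b XOR 2d = 26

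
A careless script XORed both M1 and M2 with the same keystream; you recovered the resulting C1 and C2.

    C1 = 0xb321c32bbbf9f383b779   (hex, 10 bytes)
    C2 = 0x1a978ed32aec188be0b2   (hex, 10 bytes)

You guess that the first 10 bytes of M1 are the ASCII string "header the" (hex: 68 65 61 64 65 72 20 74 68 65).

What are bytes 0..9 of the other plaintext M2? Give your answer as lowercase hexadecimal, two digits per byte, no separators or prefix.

c1d32c9cf467cb7c3fae

First, C1 ⊕ C2 = (M1 ⊕ K) ⊕ (M2 ⊕ K) = M1 ⊕ M2, so the key drops out. Then M2 = (M1 ⊕ M2) ⊕ M1 over the first 10 bytes.
byte 0: (b3 XOR 1a) XOR 68 = a9 XOR 68 = c1
byte 1: (21 XOR 97) XOR 65 = b6 XOR 65 = d3
byte 2: (c3 XOR 8e) XOR 61 = 4d XOR 61 = 2c
byte 3: (2b XOR d3) XOR 64 = f8 XOR 64 = 9c
byte 4: (bb XOR 2a) XOR 65 = 91 XOR 65 = f4
byte 5: (f9 XOR ec) XOR 72 = 15 XOR 72 = 67
byte 6: (f3 XOR 18) XOR 20 = eb XOR 20 = cb
byte 7: (83 XOR 8b) XOR 74 = 08 XOR 74 = 7c
byte 8: (b7 XOR e0) XOR 68 = 57 XOR 68 = 3f
byte 9: (79 XOR b2) XOR 65 = cb XOR 65 = ae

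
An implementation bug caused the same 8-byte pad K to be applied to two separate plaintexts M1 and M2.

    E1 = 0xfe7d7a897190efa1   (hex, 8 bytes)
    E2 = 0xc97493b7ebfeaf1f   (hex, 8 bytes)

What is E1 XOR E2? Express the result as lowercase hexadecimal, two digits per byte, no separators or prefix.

3709e93e9a6e40be

E1 ⊕ E2 = (M1 ⊕ K) ⊕ (M2 ⊕ K) = M1 ⊕ M2 — the shared key cancels under XOR.
byte 0: fe XOR c9 = 37
byte 1: 7d XOR 74 = 09
byte 2: 7a XOR 93 = e9
byte 3: 89 XOR b7 = 3e
byte 4: 71 XOR eb = 9a
byte 5: 90 XOR fe = 6e
byte 6: ef XOR af = 40
byte 7: a1 XOR 1f = be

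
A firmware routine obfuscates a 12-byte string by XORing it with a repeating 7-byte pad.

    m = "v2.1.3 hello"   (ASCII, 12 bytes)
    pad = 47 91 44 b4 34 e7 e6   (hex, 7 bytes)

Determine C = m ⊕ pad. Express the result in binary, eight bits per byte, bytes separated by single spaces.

The 7-byte key repeats, so the effective keystream is 47 91 44 b4 34 e7 e6 47 91 44 b4 34.
byte 0: 76 ⊕ 47 = 31
byte 1: 32 ⊕ 91 = a3
byte 2: 2e ⊕ 44 = 6a
byte 3: 31 ⊕ b4 = 85
byte 4: 2e ⊕ 34 = 1a
byte 5: 33 ⊕ e7 = d4
byte 6: 20 ⊕ e6 = c6
byte 7: 68 ⊕ 47 = 2f
byte 8: 65 ⊕ 91 = f4
byte 9: 6c ⊕ 44 = 28
byte 10: 6c ⊕ b4 = d8
byte 11: 6f ⊕ 34 = 5b

00110001 10100011 01101010 10000101 00011010 11010100 11000110 00101111 11110100 00101000 11011000 01011011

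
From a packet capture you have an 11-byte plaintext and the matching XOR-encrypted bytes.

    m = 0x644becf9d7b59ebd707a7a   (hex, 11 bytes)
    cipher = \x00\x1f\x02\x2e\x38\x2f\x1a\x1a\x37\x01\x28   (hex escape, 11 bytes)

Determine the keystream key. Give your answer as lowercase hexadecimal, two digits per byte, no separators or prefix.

Since cipher = m ⊕ key, XORing both sides with m gives key = m ⊕ cipher.
byte 0: 64 ⊕ 00 = 64
byte 1: 4b ⊕ 1f = 54
byte 2: ec ⊕ 02 = ee
byte 3: f9 ⊕ 2e = d7
byte 4: d7 ⊕ 38 = ef
byte 5: b5 ⊕ 2f = 9a
byte 6: 9e ⊕ 1a = 84
byte 7: bd ⊕ 1a = a7
byte 8: 70 ⊕ 37 = 47
byte 9: 7a ⊕ 01 = 7b
byte 10: 7a ⊕ 28 = 52

6454eed7ef9a84a7477b52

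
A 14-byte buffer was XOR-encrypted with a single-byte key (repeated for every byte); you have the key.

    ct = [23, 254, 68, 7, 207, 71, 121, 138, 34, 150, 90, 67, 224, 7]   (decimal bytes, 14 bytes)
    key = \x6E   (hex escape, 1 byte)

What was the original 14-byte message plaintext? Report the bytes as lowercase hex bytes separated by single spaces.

The 1-byte key repeats, so the effective keystream is 6e 6e 6e 6e 6e 6e 6e 6e 6e 6e 6e 6e 6e 6e.
byte 0: 17 XOR 6e = 79
byte 1: fe XOR 6e = 90
byte 2: 44 XOR 6e = 2a
byte 3: 07 XOR 6e = 69
byte 4: cf XOR 6e = a1
byte 5: 47 XOR 6e = 29
byte 6: 79 XOR 6e = 17
byte 7: 8a XOR 6e = e4
byte 8: 22 XOR 6e = 4c
byte 9: 96 XOR 6e = f8
byte 10: 5a XOR 6e = 34
byte 11: 43 XOR 6e = 2d
byte 12: e0 XOR 6e = 8e
byte 13: 07 XOR 6e = 69

79 90 2a 69 a1 29 17 e4 4c f8 34 2d 8e 69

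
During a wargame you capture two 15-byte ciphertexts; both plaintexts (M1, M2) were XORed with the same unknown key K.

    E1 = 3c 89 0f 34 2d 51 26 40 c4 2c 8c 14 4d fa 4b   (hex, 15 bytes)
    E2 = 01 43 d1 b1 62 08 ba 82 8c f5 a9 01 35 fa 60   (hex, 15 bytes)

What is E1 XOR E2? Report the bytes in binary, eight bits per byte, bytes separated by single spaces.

00111101 11001010 11011110 10000101 01001111 01011001 10011100 11000010 01001000 11011001 00100101 00010101 01111000 00000000 00101011

E1 ⊕ E2 = (M1 ⊕ K) ⊕ (M2 ⊕ K) = M1 ⊕ M2 — the shared key cancels under XOR.
00111100 ⊕ 00000001 = 00111101
10001001 ⊕ 01000011 = 11001010
00001111 ⊕ 11010001 = 11011110
00110100 ⊕ 10110001 = 10000101
00101101 ⊕ 01100010 = 01001111
01010001 ⊕ 00001000 = 01011001
00100110 ⊕ 10111010 = 10011100
01000000 ⊕ 10000010 = 11000010
11000100 ⊕ 10001100 = 01001000
00101100 ⊕ 11110101 = 11011001
10001100 ⊕ 10101001 = 00100101
00010100 ⊕ 00000001 = 00010101
01001101 ⊕ 00110101 = 01111000
11111010 ⊕ 11111010 = 00000000
01001011 ⊕ 01100000 = 00101011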